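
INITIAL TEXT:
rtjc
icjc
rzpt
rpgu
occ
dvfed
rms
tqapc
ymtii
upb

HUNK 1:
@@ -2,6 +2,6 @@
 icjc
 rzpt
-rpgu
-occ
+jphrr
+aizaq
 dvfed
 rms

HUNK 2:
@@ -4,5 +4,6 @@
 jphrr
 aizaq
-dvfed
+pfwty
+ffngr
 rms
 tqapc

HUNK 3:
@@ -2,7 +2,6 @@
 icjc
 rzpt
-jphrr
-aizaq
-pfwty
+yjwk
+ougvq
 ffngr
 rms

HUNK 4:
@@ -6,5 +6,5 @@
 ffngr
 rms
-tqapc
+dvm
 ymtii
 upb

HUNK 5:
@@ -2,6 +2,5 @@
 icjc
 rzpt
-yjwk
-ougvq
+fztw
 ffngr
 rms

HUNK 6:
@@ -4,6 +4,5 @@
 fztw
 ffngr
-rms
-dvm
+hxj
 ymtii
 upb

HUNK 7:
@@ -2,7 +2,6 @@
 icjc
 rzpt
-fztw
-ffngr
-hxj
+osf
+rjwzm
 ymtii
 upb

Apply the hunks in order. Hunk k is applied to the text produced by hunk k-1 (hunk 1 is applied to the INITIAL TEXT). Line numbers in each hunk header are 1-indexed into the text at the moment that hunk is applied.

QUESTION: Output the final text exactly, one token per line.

Hunk 1: at line 2 remove [rpgu,occ] add [jphrr,aizaq] -> 10 lines: rtjc icjc rzpt jphrr aizaq dvfed rms tqapc ymtii upb
Hunk 2: at line 4 remove [dvfed] add [pfwty,ffngr] -> 11 lines: rtjc icjc rzpt jphrr aizaq pfwty ffngr rms tqapc ymtii upb
Hunk 3: at line 2 remove [jphrr,aizaq,pfwty] add [yjwk,ougvq] -> 10 lines: rtjc icjc rzpt yjwk ougvq ffngr rms tqapc ymtii upb
Hunk 4: at line 6 remove [tqapc] add [dvm] -> 10 lines: rtjc icjc rzpt yjwk ougvq ffngr rms dvm ymtii upb
Hunk 5: at line 2 remove [yjwk,ougvq] add [fztw] -> 9 lines: rtjc icjc rzpt fztw ffngr rms dvm ymtii upb
Hunk 6: at line 4 remove [rms,dvm] add [hxj] -> 8 lines: rtjc icjc rzpt fztw ffngr hxj ymtii upb
Hunk 7: at line 2 remove [fztw,ffngr,hxj] add [osf,rjwzm] -> 7 lines: rtjc icjc rzpt osf rjwzm ymtii upb

Answer: rtjc
icjc
rzpt
osf
rjwzm
ymtii
upb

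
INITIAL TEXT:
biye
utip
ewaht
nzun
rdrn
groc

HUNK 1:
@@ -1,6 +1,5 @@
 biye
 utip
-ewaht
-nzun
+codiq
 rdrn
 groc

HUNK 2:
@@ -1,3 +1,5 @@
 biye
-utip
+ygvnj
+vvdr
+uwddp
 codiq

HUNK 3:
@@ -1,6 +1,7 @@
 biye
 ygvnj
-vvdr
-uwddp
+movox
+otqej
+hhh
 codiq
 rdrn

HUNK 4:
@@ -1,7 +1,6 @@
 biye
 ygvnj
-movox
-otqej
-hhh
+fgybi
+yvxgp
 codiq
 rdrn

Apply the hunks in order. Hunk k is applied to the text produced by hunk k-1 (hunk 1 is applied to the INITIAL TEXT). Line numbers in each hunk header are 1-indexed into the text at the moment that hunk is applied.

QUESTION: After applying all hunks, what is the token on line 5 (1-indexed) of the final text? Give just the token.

Answer: codiq

Derivation:
Hunk 1: at line 1 remove [ewaht,nzun] add [codiq] -> 5 lines: biye utip codiq rdrn groc
Hunk 2: at line 1 remove [utip] add [ygvnj,vvdr,uwddp] -> 7 lines: biye ygvnj vvdr uwddp codiq rdrn groc
Hunk 3: at line 1 remove [vvdr,uwddp] add [movox,otqej,hhh] -> 8 lines: biye ygvnj movox otqej hhh codiq rdrn groc
Hunk 4: at line 1 remove [movox,otqej,hhh] add [fgybi,yvxgp] -> 7 lines: biye ygvnj fgybi yvxgp codiq rdrn groc
Final line 5: codiq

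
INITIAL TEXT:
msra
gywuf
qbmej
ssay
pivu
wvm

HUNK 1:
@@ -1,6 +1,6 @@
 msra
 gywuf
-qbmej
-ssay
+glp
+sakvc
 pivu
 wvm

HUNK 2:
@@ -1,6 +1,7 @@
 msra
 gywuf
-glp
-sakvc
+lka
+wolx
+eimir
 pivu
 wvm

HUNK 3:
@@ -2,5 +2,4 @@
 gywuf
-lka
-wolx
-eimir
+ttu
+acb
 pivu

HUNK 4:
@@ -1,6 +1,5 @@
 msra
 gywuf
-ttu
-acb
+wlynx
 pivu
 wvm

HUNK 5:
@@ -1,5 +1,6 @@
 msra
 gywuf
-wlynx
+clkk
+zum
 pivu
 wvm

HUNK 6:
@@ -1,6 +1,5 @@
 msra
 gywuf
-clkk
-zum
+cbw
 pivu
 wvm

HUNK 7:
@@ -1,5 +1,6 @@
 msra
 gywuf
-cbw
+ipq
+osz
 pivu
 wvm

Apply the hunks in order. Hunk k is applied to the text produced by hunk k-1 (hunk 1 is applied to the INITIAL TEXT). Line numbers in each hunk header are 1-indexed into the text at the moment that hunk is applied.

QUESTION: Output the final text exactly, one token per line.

Hunk 1: at line 1 remove [qbmej,ssay] add [glp,sakvc] -> 6 lines: msra gywuf glp sakvc pivu wvm
Hunk 2: at line 1 remove [glp,sakvc] add [lka,wolx,eimir] -> 7 lines: msra gywuf lka wolx eimir pivu wvm
Hunk 3: at line 2 remove [lka,wolx,eimir] add [ttu,acb] -> 6 lines: msra gywuf ttu acb pivu wvm
Hunk 4: at line 1 remove [ttu,acb] add [wlynx] -> 5 lines: msra gywuf wlynx pivu wvm
Hunk 5: at line 1 remove [wlynx] add [clkk,zum] -> 6 lines: msra gywuf clkk zum pivu wvm
Hunk 6: at line 1 remove [clkk,zum] add [cbw] -> 5 lines: msra gywuf cbw pivu wvm
Hunk 7: at line 1 remove [cbw] add [ipq,osz] -> 6 lines: msra gywuf ipq osz pivu wvm

Answer: msra
gywuf
ipq
osz
pivu
wvm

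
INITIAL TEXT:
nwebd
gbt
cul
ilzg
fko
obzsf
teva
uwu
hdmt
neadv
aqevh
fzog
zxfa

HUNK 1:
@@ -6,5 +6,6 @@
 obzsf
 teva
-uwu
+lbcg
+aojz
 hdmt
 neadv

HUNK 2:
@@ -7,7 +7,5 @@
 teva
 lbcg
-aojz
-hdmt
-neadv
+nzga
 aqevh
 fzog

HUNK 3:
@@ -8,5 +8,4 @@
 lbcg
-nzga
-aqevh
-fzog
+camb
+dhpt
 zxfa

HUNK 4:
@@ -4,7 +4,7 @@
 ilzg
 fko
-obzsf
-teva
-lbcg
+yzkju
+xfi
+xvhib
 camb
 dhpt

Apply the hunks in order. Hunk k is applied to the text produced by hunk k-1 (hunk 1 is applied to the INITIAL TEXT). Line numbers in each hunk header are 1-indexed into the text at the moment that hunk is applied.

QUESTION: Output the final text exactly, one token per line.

Answer: nwebd
gbt
cul
ilzg
fko
yzkju
xfi
xvhib
camb
dhpt
zxfa

Derivation:
Hunk 1: at line 6 remove [uwu] add [lbcg,aojz] -> 14 lines: nwebd gbt cul ilzg fko obzsf teva lbcg aojz hdmt neadv aqevh fzog zxfa
Hunk 2: at line 7 remove [aojz,hdmt,neadv] add [nzga] -> 12 lines: nwebd gbt cul ilzg fko obzsf teva lbcg nzga aqevh fzog zxfa
Hunk 3: at line 8 remove [nzga,aqevh,fzog] add [camb,dhpt] -> 11 lines: nwebd gbt cul ilzg fko obzsf teva lbcg camb dhpt zxfa
Hunk 4: at line 4 remove [obzsf,teva,lbcg] add [yzkju,xfi,xvhib] -> 11 lines: nwebd gbt cul ilzg fko yzkju xfi xvhib camb dhpt zxfa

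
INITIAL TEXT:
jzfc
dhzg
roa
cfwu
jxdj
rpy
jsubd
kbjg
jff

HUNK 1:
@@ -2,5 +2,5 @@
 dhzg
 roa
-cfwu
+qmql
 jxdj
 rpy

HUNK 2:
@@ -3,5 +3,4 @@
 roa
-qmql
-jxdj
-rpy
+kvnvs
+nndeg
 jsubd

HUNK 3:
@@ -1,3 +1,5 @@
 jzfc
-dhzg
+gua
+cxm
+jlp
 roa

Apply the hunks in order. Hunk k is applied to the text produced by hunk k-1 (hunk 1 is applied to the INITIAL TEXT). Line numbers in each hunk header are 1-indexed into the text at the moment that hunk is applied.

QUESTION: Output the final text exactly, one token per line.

Hunk 1: at line 2 remove [cfwu] add [qmql] -> 9 lines: jzfc dhzg roa qmql jxdj rpy jsubd kbjg jff
Hunk 2: at line 3 remove [qmql,jxdj,rpy] add [kvnvs,nndeg] -> 8 lines: jzfc dhzg roa kvnvs nndeg jsubd kbjg jff
Hunk 3: at line 1 remove [dhzg] add [gua,cxm,jlp] -> 10 lines: jzfc gua cxm jlp roa kvnvs nndeg jsubd kbjg jff

Answer: jzfc
gua
cxm
jlp
roa
kvnvs
nndeg
jsubd
kbjg
jff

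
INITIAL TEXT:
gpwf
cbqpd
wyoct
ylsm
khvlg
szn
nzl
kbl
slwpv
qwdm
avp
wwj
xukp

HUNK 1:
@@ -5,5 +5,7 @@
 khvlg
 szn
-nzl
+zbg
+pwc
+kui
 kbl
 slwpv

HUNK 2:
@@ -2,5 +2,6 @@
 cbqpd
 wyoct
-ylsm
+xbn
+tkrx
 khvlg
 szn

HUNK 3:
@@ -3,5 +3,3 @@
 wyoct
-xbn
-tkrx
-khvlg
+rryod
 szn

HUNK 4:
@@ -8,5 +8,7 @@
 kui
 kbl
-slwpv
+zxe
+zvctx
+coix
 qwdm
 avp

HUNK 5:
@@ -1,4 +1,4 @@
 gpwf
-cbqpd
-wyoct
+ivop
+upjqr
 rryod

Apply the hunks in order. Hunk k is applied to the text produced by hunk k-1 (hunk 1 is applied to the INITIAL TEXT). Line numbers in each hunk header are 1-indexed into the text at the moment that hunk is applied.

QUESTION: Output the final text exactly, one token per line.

Hunk 1: at line 5 remove [nzl] add [zbg,pwc,kui] -> 15 lines: gpwf cbqpd wyoct ylsm khvlg szn zbg pwc kui kbl slwpv qwdm avp wwj xukp
Hunk 2: at line 2 remove [ylsm] add [xbn,tkrx] -> 16 lines: gpwf cbqpd wyoct xbn tkrx khvlg szn zbg pwc kui kbl slwpv qwdm avp wwj xukp
Hunk 3: at line 3 remove [xbn,tkrx,khvlg] add [rryod] -> 14 lines: gpwf cbqpd wyoct rryod szn zbg pwc kui kbl slwpv qwdm avp wwj xukp
Hunk 4: at line 8 remove [slwpv] add [zxe,zvctx,coix] -> 16 lines: gpwf cbqpd wyoct rryod szn zbg pwc kui kbl zxe zvctx coix qwdm avp wwj xukp
Hunk 5: at line 1 remove [cbqpd,wyoct] add [ivop,upjqr] -> 16 lines: gpwf ivop upjqr rryod szn zbg pwc kui kbl zxe zvctx coix qwdm avp wwj xukp

Answer: gpwf
ivop
upjqr
rryod
szn
zbg
pwc
kui
kbl
zxe
zvctx
coix
qwdm
avp
wwj
xukp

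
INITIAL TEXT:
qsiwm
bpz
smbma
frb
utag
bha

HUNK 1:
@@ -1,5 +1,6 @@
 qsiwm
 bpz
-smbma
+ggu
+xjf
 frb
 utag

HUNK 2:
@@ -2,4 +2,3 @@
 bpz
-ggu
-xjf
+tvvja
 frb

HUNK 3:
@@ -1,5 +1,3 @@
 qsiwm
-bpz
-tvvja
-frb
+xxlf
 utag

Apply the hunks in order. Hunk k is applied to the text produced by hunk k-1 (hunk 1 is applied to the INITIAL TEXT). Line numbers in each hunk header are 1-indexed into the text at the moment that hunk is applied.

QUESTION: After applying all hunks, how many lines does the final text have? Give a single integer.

Answer: 4

Derivation:
Hunk 1: at line 1 remove [smbma] add [ggu,xjf] -> 7 lines: qsiwm bpz ggu xjf frb utag bha
Hunk 2: at line 2 remove [ggu,xjf] add [tvvja] -> 6 lines: qsiwm bpz tvvja frb utag bha
Hunk 3: at line 1 remove [bpz,tvvja,frb] add [xxlf] -> 4 lines: qsiwm xxlf utag bha
Final line count: 4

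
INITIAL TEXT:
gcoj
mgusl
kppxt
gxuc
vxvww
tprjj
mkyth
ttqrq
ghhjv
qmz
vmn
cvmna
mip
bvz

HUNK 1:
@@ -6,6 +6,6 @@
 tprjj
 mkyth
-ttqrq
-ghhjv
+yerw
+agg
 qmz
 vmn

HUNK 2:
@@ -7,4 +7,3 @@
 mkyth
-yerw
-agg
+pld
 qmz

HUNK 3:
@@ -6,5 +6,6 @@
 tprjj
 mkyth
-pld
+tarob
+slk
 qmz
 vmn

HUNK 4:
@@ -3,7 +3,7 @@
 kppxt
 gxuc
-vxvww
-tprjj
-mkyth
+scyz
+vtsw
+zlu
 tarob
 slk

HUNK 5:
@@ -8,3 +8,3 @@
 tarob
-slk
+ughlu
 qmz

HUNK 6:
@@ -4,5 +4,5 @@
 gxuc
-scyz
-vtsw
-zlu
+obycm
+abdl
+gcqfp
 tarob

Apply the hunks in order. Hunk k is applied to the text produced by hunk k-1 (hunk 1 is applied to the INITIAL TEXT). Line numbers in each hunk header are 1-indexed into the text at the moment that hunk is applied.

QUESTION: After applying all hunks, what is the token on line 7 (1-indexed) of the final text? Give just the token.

Hunk 1: at line 6 remove [ttqrq,ghhjv] add [yerw,agg] -> 14 lines: gcoj mgusl kppxt gxuc vxvww tprjj mkyth yerw agg qmz vmn cvmna mip bvz
Hunk 2: at line 7 remove [yerw,agg] add [pld] -> 13 lines: gcoj mgusl kppxt gxuc vxvww tprjj mkyth pld qmz vmn cvmna mip bvz
Hunk 3: at line 6 remove [pld] add [tarob,slk] -> 14 lines: gcoj mgusl kppxt gxuc vxvww tprjj mkyth tarob slk qmz vmn cvmna mip bvz
Hunk 4: at line 3 remove [vxvww,tprjj,mkyth] add [scyz,vtsw,zlu] -> 14 lines: gcoj mgusl kppxt gxuc scyz vtsw zlu tarob slk qmz vmn cvmna mip bvz
Hunk 5: at line 8 remove [slk] add [ughlu] -> 14 lines: gcoj mgusl kppxt gxuc scyz vtsw zlu tarob ughlu qmz vmn cvmna mip bvz
Hunk 6: at line 4 remove [scyz,vtsw,zlu] add [obycm,abdl,gcqfp] -> 14 lines: gcoj mgusl kppxt gxuc obycm abdl gcqfp tarob ughlu qmz vmn cvmna mip bvz
Final line 7: gcqfp

Answer: gcqfp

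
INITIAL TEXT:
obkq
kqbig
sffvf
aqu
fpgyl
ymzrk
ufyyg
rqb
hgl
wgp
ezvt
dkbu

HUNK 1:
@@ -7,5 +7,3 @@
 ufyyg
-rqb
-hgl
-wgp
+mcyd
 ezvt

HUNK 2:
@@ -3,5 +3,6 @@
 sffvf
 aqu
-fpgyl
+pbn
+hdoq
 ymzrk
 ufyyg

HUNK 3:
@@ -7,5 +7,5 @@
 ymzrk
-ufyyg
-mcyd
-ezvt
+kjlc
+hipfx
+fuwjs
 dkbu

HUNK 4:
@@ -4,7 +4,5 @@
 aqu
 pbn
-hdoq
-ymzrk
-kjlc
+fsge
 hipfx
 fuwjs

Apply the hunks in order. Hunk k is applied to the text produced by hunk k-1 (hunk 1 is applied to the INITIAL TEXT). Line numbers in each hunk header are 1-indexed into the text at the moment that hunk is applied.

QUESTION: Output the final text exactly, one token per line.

Hunk 1: at line 7 remove [rqb,hgl,wgp] add [mcyd] -> 10 lines: obkq kqbig sffvf aqu fpgyl ymzrk ufyyg mcyd ezvt dkbu
Hunk 2: at line 3 remove [fpgyl] add [pbn,hdoq] -> 11 lines: obkq kqbig sffvf aqu pbn hdoq ymzrk ufyyg mcyd ezvt dkbu
Hunk 3: at line 7 remove [ufyyg,mcyd,ezvt] add [kjlc,hipfx,fuwjs] -> 11 lines: obkq kqbig sffvf aqu pbn hdoq ymzrk kjlc hipfx fuwjs dkbu
Hunk 4: at line 4 remove [hdoq,ymzrk,kjlc] add [fsge] -> 9 lines: obkq kqbig sffvf aqu pbn fsge hipfx fuwjs dkbu

Answer: obkq
kqbig
sffvf
aqu
pbn
fsge
hipfx
fuwjs
dkbu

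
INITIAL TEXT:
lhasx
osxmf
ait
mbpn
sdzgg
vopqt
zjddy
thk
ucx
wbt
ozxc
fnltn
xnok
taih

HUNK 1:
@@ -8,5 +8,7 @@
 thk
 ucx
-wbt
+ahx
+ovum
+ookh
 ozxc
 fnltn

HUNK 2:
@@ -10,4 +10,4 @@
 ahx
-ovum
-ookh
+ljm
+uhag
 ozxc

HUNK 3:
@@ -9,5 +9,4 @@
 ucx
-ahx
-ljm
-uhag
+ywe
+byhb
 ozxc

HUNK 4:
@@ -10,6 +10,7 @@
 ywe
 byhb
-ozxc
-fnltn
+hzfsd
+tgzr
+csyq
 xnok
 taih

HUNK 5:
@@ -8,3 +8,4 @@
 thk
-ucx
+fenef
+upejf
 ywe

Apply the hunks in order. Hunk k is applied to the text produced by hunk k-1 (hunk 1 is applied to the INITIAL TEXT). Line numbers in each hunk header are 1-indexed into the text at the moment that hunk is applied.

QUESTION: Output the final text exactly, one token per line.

Answer: lhasx
osxmf
ait
mbpn
sdzgg
vopqt
zjddy
thk
fenef
upejf
ywe
byhb
hzfsd
tgzr
csyq
xnok
taih

Derivation:
Hunk 1: at line 8 remove [wbt] add [ahx,ovum,ookh] -> 16 lines: lhasx osxmf ait mbpn sdzgg vopqt zjddy thk ucx ahx ovum ookh ozxc fnltn xnok taih
Hunk 2: at line 10 remove [ovum,ookh] add [ljm,uhag] -> 16 lines: lhasx osxmf ait mbpn sdzgg vopqt zjddy thk ucx ahx ljm uhag ozxc fnltn xnok taih
Hunk 3: at line 9 remove [ahx,ljm,uhag] add [ywe,byhb] -> 15 lines: lhasx osxmf ait mbpn sdzgg vopqt zjddy thk ucx ywe byhb ozxc fnltn xnok taih
Hunk 4: at line 10 remove [ozxc,fnltn] add [hzfsd,tgzr,csyq] -> 16 lines: lhasx osxmf ait mbpn sdzgg vopqt zjddy thk ucx ywe byhb hzfsd tgzr csyq xnok taih
Hunk 5: at line 8 remove [ucx] add [fenef,upejf] -> 17 lines: lhasx osxmf ait mbpn sdzgg vopqt zjddy thk fenef upejf ywe byhb hzfsd tgzr csyq xnok taih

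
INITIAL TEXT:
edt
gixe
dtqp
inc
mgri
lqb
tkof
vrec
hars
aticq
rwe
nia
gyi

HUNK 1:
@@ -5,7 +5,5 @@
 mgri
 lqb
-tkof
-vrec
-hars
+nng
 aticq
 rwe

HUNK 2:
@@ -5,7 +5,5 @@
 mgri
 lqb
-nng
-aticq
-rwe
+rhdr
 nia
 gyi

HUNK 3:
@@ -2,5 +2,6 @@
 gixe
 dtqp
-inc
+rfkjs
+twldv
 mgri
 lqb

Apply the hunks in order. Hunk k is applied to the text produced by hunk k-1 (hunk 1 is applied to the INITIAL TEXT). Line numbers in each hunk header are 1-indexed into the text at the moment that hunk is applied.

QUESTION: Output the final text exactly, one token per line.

Answer: edt
gixe
dtqp
rfkjs
twldv
mgri
lqb
rhdr
nia
gyi

Derivation:
Hunk 1: at line 5 remove [tkof,vrec,hars] add [nng] -> 11 lines: edt gixe dtqp inc mgri lqb nng aticq rwe nia gyi
Hunk 2: at line 5 remove [nng,aticq,rwe] add [rhdr] -> 9 lines: edt gixe dtqp inc mgri lqb rhdr nia gyi
Hunk 3: at line 2 remove [inc] add [rfkjs,twldv] -> 10 lines: edt gixe dtqp rfkjs twldv mgri lqb rhdr nia gyi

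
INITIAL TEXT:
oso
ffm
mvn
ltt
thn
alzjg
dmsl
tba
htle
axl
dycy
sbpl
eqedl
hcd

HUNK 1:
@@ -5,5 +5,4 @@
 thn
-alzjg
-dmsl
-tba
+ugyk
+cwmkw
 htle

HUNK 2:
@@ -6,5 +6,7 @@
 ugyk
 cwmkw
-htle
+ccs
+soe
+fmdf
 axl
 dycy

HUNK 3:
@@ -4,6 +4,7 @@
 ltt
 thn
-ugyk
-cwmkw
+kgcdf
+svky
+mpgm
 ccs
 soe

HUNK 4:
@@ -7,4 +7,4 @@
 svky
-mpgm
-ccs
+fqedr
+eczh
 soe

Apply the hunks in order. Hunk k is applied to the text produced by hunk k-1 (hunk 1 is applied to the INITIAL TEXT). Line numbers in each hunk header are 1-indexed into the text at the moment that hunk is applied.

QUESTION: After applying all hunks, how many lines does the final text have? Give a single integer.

Hunk 1: at line 5 remove [alzjg,dmsl,tba] add [ugyk,cwmkw] -> 13 lines: oso ffm mvn ltt thn ugyk cwmkw htle axl dycy sbpl eqedl hcd
Hunk 2: at line 6 remove [htle] add [ccs,soe,fmdf] -> 15 lines: oso ffm mvn ltt thn ugyk cwmkw ccs soe fmdf axl dycy sbpl eqedl hcd
Hunk 3: at line 4 remove [ugyk,cwmkw] add [kgcdf,svky,mpgm] -> 16 lines: oso ffm mvn ltt thn kgcdf svky mpgm ccs soe fmdf axl dycy sbpl eqedl hcd
Hunk 4: at line 7 remove [mpgm,ccs] add [fqedr,eczh] -> 16 lines: oso ffm mvn ltt thn kgcdf svky fqedr eczh soe fmdf axl dycy sbpl eqedl hcd
Final line count: 16

Answer: 16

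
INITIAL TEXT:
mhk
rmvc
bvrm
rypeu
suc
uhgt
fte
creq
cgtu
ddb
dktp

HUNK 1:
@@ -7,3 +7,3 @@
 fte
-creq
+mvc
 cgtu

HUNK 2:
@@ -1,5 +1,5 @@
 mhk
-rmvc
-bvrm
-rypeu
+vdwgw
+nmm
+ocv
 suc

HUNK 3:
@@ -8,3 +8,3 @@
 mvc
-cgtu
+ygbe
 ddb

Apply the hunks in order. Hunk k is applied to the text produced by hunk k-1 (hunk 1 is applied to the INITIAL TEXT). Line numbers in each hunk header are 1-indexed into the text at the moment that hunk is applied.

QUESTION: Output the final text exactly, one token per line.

Answer: mhk
vdwgw
nmm
ocv
suc
uhgt
fte
mvc
ygbe
ddb
dktp

Derivation:
Hunk 1: at line 7 remove [creq] add [mvc] -> 11 lines: mhk rmvc bvrm rypeu suc uhgt fte mvc cgtu ddb dktp
Hunk 2: at line 1 remove [rmvc,bvrm,rypeu] add [vdwgw,nmm,ocv] -> 11 lines: mhk vdwgw nmm ocv suc uhgt fte mvc cgtu ddb dktp
Hunk 3: at line 8 remove [cgtu] add [ygbe] -> 11 lines: mhk vdwgw nmm ocv suc uhgt fte mvc ygbe ddb dktp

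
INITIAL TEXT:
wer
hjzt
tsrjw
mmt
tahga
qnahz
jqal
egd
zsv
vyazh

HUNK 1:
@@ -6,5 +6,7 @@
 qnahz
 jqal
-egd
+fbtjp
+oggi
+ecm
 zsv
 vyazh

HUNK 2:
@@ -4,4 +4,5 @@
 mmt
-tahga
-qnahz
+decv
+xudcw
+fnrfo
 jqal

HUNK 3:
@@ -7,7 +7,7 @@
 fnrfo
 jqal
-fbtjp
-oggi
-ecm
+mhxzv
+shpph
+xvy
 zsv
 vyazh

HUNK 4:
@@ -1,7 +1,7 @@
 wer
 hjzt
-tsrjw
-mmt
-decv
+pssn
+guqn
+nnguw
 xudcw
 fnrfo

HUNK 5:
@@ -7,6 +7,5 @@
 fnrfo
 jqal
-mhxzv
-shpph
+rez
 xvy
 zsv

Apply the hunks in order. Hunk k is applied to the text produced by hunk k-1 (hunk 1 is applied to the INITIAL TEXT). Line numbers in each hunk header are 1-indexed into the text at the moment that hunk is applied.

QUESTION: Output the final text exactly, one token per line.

Hunk 1: at line 6 remove [egd] add [fbtjp,oggi,ecm] -> 12 lines: wer hjzt tsrjw mmt tahga qnahz jqal fbtjp oggi ecm zsv vyazh
Hunk 2: at line 4 remove [tahga,qnahz] add [decv,xudcw,fnrfo] -> 13 lines: wer hjzt tsrjw mmt decv xudcw fnrfo jqal fbtjp oggi ecm zsv vyazh
Hunk 3: at line 7 remove [fbtjp,oggi,ecm] add [mhxzv,shpph,xvy] -> 13 lines: wer hjzt tsrjw mmt decv xudcw fnrfo jqal mhxzv shpph xvy zsv vyazh
Hunk 4: at line 1 remove [tsrjw,mmt,decv] add [pssn,guqn,nnguw] -> 13 lines: wer hjzt pssn guqn nnguw xudcw fnrfo jqal mhxzv shpph xvy zsv vyazh
Hunk 5: at line 7 remove [mhxzv,shpph] add [rez] -> 12 lines: wer hjzt pssn guqn nnguw xudcw fnrfo jqal rez xvy zsv vyazh

Answer: wer
hjzt
pssn
guqn
nnguw
xudcw
fnrfo
jqal
rez
xvy
zsv
vyazh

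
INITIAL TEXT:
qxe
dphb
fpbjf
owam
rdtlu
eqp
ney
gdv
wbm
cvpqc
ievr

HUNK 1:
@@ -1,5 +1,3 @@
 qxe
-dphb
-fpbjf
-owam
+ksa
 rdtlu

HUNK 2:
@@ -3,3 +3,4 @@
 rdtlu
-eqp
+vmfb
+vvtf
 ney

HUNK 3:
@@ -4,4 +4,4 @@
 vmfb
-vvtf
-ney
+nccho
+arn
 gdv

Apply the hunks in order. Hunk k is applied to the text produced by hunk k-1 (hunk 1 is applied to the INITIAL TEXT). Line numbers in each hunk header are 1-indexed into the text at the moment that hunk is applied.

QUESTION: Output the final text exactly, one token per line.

Answer: qxe
ksa
rdtlu
vmfb
nccho
arn
gdv
wbm
cvpqc
ievr

Derivation:
Hunk 1: at line 1 remove [dphb,fpbjf,owam] add [ksa] -> 9 lines: qxe ksa rdtlu eqp ney gdv wbm cvpqc ievr
Hunk 2: at line 3 remove [eqp] add [vmfb,vvtf] -> 10 lines: qxe ksa rdtlu vmfb vvtf ney gdv wbm cvpqc ievr
Hunk 3: at line 4 remove [vvtf,ney] add [nccho,arn] -> 10 lines: qxe ksa rdtlu vmfb nccho arn gdv wbm cvpqc ievr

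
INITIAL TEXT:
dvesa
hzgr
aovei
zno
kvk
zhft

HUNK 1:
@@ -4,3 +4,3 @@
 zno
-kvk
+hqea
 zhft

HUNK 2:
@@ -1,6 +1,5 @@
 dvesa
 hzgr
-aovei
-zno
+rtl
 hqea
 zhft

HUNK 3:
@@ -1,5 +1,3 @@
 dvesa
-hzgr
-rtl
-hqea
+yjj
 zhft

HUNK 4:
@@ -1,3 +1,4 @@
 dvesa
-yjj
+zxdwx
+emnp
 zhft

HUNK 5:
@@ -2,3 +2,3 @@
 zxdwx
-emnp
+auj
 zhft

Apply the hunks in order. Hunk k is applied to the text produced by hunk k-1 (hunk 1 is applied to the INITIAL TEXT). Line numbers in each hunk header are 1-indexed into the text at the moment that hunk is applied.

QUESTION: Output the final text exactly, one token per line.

Answer: dvesa
zxdwx
auj
zhft

Derivation:
Hunk 1: at line 4 remove [kvk] add [hqea] -> 6 lines: dvesa hzgr aovei zno hqea zhft
Hunk 2: at line 1 remove [aovei,zno] add [rtl] -> 5 lines: dvesa hzgr rtl hqea zhft
Hunk 3: at line 1 remove [hzgr,rtl,hqea] add [yjj] -> 3 lines: dvesa yjj zhft
Hunk 4: at line 1 remove [yjj] add [zxdwx,emnp] -> 4 lines: dvesa zxdwx emnp zhft
Hunk 5: at line 2 remove [emnp] add [auj] -> 4 lines: dvesa zxdwx auj zhft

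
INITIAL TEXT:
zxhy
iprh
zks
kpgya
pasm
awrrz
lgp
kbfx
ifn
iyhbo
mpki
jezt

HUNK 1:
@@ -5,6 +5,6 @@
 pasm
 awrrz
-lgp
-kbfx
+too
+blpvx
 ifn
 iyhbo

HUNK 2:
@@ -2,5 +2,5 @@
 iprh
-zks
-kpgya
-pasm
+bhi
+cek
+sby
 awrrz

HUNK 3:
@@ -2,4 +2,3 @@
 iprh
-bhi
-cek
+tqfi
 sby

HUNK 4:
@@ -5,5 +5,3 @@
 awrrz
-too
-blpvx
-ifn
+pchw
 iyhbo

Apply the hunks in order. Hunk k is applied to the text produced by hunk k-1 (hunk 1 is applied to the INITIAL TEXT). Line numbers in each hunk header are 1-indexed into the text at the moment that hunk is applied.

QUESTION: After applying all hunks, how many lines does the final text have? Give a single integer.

Hunk 1: at line 5 remove [lgp,kbfx] add [too,blpvx] -> 12 lines: zxhy iprh zks kpgya pasm awrrz too blpvx ifn iyhbo mpki jezt
Hunk 2: at line 2 remove [zks,kpgya,pasm] add [bhi,cek,sby] -> 12 lines: zxhy iprh bhi cek sby awrrz too blpvx ifn iyhbo mpki jezt
Hunk 3: at line 2 remove [bhi,cek] add [tqfi] -> 11 lines: zxhy iprh tqfi sby awrrz too blpvx ifn iyhbo mpki jezt
Hunk 4: at line 5 remove [too,blpvx,ifn] add [pchw] -> 9 lines: zxhy iprh tqfi sby awrrz pchw iyhbo mpki jezt
Final line count: 9

Answer: 9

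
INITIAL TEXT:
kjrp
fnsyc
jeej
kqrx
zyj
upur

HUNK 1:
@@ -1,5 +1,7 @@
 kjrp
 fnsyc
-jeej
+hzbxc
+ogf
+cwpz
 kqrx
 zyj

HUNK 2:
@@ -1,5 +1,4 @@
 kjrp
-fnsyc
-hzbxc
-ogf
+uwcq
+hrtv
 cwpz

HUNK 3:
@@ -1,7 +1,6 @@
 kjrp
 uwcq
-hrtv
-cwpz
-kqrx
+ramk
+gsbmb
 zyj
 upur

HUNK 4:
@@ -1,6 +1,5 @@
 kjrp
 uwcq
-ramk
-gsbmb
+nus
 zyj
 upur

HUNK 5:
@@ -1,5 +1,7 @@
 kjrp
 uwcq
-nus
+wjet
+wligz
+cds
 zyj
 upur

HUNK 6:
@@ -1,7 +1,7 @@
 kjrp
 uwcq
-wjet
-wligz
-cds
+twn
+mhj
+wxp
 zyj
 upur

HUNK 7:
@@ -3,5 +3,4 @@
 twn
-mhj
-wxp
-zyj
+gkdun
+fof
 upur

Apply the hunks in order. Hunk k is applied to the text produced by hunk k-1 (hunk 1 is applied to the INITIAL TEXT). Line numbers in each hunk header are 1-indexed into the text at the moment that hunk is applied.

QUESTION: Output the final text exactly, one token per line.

Hunk 1: at line 1 remove [jeej] add [hzbxc,ogf,cwpz] -> 8 lines: kjrp fnsyc hzbxc ogf cwpz kqrx zyj upur
Hunk 2: at line 1 remove [fnsyc,hzbxc,ogf] add [uwcq,hrtv] -> 7 lines: kjrp uwcq hrtv cwpz kqrx zyj upur
Hunk 3: at line 1 remove [hrtv,cwpz,kqrx] add [ramk,gsbmb] -> 6 lines: kjrp uwcq ramk gsbmb zyj upur
Hunk 4: at line 1 remove [ramk,gsbmb] add [nus] -> 5 lines: kjrp uwcq nus zyj upur
Hunk 5: at line 1 remove [nus] add [wjet,wligz,cds] -> 7 lines: kjrp uwcq wjet wligz cds zyj upur
Hunk 6: at line 1 remove [wjet,wligz,cds] add [twn,mhj,wxp] -> 7 lines: kjrp uwcq twn mhj wxp zyj upur
Hunk 7: at line 3 remove [mhj,wxp,zyj] add [gkdun,fof] -> 6 lines: kjrp uwcq twn gkdun fof upur

Answer: kjrp
uwcq
twn
gkdun
fof
upur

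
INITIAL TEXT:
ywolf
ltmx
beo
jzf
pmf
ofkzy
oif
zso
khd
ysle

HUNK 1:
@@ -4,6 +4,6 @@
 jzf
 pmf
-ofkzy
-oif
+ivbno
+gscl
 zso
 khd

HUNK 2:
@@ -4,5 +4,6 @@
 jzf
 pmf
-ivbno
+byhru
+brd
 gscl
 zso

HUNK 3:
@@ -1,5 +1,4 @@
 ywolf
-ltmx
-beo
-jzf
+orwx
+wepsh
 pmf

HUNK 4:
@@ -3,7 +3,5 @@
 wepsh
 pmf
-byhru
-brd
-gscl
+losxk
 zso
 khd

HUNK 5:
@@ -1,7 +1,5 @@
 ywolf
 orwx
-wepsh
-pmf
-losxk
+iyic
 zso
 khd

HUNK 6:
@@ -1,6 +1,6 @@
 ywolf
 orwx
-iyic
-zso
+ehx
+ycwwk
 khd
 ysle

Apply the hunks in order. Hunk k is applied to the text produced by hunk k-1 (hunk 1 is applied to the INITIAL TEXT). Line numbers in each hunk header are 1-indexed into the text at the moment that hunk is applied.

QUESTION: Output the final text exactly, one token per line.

Hunk 1: at line 4 remove [ofkzy,oif] add [ivbno,gscl] -> 10 lines: ywolf ltmx beo jzf pmf ivbno gscl zso khd ysle
Hunk 2: at line 4 remove [ivbno] add [byhru,brd] -> 11 lines: ywolf ltmx beo jzf pmf byhru brd gscl zso khd ysle
Hunk 3: at line 1 remove [ltmx,beo,jzf] add [orwx,wepsh] -> 10 lines: ywolf orwx wepsh pmf byhru brd gscl zso khd ysle
Hunk 4: at line 3 remove [byhru,brd,gscl] add [losxk] -> 8 lines: ywolf orwx wepsh pmf losxk zso khd ysle
Hunk 5: at line 1 remove [wepsh,pmf,losxk] add [iyic] -> 6 lines: ywolf orwx iyic zso khd ysle
Hunk 6: at line 1 remove [iyic,zso] add [ehx,ycwwk] -> 6 lines: ywolf orwx ehx ycwwk khd ysle

Answer: ywolf
orwx
ehx
ycwwk
khd
ysle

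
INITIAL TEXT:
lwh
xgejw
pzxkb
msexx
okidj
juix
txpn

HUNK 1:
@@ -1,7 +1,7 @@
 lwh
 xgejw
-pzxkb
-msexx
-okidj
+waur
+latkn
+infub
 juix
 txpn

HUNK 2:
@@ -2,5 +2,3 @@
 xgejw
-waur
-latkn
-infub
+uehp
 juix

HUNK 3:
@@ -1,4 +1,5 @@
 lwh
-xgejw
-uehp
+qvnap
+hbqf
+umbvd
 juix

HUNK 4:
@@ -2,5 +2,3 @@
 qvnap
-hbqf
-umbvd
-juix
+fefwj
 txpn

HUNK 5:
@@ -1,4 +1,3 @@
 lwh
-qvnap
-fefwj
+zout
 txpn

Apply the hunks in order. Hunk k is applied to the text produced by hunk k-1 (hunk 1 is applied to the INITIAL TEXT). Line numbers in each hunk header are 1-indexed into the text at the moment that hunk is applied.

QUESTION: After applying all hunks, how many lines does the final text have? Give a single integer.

Hunk 1: at line 1 remove [pzxkb,msexx,okidj] add [waur,latkn,infub] -> 7 lines: lwh xgejw waur latkn infub juix txpn
Hunk 2: at line 2 remove [waur,latkn,infub] add [uehp] -> 5 lines: lwh xgejw uehp juix txpn
Hunk 3: at line 1 remove [xgejw,uehp] add [qvnap,hbqf,umbvd] -> 6 lines: lwh qvnap hbqf umbvd juix txpn
Hunk 4: at line 2 remove [hbqf,umbvd,juix] add [fefwj] -> 4 lines: lwh qvnap fefwj txpn
Hunk 5: at line 1 remove [qvnap,fefwj] add [zout] -> 3 lines: lwh zout txpn
Final line count: 3

Answer: 3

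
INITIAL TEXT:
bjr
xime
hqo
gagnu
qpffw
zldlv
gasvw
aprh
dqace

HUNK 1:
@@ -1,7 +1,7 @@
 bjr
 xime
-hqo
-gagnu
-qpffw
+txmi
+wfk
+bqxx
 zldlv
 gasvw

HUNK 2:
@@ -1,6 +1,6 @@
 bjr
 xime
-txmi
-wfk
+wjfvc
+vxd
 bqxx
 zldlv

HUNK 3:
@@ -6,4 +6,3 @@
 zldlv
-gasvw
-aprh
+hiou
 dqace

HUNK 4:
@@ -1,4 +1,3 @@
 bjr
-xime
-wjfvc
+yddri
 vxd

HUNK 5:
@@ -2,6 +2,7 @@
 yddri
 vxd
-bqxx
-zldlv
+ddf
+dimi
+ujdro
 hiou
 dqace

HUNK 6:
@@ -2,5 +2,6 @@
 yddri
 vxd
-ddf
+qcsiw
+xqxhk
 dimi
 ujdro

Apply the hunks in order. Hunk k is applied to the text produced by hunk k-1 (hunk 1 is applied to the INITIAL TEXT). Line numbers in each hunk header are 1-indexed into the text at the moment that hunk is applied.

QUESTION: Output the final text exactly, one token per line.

Answer: bjr
yddri
vxd
qcsiw
xqxhk
dimi
ujdro
hiou
dqace

Derivation:
Hunk 1: at line 1 remove [hqo,gagnu,qpffw] add [txmi,wfk,bqxx] -> 9 lines: bjr xime txmi wfk bqxx zldlv gasvw aprh dqace
Hunk 2: at line 1 remove [txmi,wfk] add [wjfvc,vxd] -> 9 lines: bjr xime wjfvc vxd bqxx zldlv gasvw aprh dqace
Hunk 3: at line 6 remove [gasvw,aprh] add [hiou] -> 8 lines: bjr xime wjfvc vxd bqxx zldlv hiou dqace
Hunk 4: at line 1 remove [xime,wjfvc] add [yddri] -> 7 lines: bjr yddri vxd bqxx zldlv hiou dqace
Hunk 5: at line 2 remove [bqxx,zldlv] add [ddf,dimi,ujdro] -> 8 lines: bjr yddri vxd ddf dimi ujdro hiou dqace
Hunk 6: at line 2 remove [ddf] add [qcsiw,xqxhk] -> 9 lines: bjr yddri vxd qcsiw xqxhk dimi ujdro hiou dqace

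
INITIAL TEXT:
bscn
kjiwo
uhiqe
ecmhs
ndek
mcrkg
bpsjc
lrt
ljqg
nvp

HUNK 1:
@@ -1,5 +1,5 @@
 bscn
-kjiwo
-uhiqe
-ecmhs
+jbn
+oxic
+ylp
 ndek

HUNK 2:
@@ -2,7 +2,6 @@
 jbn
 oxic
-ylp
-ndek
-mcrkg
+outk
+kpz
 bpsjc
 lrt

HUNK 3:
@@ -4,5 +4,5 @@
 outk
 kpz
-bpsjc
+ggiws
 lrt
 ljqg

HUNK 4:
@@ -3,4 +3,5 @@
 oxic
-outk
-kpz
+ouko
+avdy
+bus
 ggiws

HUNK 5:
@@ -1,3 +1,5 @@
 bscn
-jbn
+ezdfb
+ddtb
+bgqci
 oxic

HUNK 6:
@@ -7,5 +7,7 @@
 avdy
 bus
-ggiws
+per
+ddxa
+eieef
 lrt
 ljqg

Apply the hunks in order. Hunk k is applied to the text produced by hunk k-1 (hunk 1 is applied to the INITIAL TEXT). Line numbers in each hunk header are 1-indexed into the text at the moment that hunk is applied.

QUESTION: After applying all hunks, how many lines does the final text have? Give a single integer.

Hunk 1: at line 1 remove [kjiwo,uhiqe,ecmhs] add [jbn,oxic,ylp] -> 10 lines: bscn jbn oxic ylp ndek mcrkg bpsjc lrt ljqg nvp
Hunk 2: at line 2 remove [ylp,ndek,mcrkg] add [outk,kpz] -> 9 lines: bscn jbn oxic outk kpz bpsjc lrt ljqg nvp
Hunk 3: at line 4 remove [bpsjc] add [ggiws] -> 9 lines: bscn jbn oxic outk kpz ggiws lrt ljqg nvp
Hunk 4: at line 3 remove [outk,kpz] add [ouko,avdy,bus] -> 10 lines: bscn jbn oxic ouko avdy bus ggiws lrt ljqg nvp
Hunk 5: at line 1 remove [jbn] add [ezdfb,ddtb,bgqci] -> 12 lines: bscn ezdfb ddtb bgqci oxic ouko avdy bus ggiws lrt ljqg nvp
Hunk 6: at line 7 remove [ggiws] add [per,ddxa,eieef] -> 14 lines: bscn ezdfb ddtb bgqci oxic ouko avdy bus per ddxa eieef lrt ljqg nvp
Final line count: 14

Answer: 14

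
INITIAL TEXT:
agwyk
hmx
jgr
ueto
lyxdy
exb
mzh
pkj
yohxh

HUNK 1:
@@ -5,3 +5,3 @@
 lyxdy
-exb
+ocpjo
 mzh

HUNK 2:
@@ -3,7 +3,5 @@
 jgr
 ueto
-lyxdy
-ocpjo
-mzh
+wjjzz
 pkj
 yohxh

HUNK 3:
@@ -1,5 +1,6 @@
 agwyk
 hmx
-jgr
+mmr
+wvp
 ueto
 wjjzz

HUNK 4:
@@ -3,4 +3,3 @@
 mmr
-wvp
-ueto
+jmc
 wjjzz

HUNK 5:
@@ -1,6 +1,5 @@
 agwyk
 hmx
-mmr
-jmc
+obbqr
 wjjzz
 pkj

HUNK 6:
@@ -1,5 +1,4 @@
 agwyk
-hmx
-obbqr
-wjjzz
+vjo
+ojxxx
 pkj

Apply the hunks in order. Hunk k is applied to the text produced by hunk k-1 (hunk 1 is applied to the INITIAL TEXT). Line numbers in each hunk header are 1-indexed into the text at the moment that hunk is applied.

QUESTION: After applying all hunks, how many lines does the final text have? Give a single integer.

Answer: 5

Derivation:
Hunk 1: at line 5 remove [exb] add [ocpjo] -> 9 lines: agwyk hmx jgr ueto lyxdy ocpjo mzh pkj yohxh
Hunk 2: at line 3 remove [lyxdy,ocpjo,mzh] add [wjjzz] -> 7 lines: agwyk hmx jgr ueto wjjzz pkj yohxh
Hunk 3: at line 1 remove [jgr] add [mmr,wvp] -> 8 lines: agwyk hmx mmr wvp ueto wjjzz pkj yohxh
Hunk 4: at line 3 remove [wvp,ueto] add [jmc] -> 7 lines: agwyk hmx mmr jmc wjjzz pkj yohxh
Hunk 5: at line 1 remove [mmr,jmc] add [obbqr] -> 6 lines: agwyk hmx obbqr wjjzz pkj yohxh
Hunk 6: at line 1 remove [hmx,obbqr,wjjzz] add [vjo,ojxxx] -> 5 lines: agwyk vjo ojxxx pkj yohxh
Final line count: 5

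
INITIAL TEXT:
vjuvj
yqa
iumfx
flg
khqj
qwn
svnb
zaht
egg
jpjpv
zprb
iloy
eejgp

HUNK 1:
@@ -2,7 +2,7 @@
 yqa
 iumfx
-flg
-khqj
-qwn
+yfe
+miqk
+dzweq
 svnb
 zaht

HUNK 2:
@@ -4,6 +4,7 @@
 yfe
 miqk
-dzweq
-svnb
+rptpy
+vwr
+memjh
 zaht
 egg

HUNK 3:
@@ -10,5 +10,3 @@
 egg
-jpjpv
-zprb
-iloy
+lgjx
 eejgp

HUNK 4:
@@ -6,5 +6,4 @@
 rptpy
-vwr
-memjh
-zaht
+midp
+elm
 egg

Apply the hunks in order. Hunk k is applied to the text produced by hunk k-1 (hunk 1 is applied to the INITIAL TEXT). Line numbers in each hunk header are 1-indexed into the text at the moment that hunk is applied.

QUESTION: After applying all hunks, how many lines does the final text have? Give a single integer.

Answer: 11

Derivation:
Hunk 1: at line 2 remove [flg,khqj,qwn] add [yfe,miqk,dzweq] -> 13 lines: vjuvj yqa iumfx yfe miqk dzweq svnb zaht egg jpjpv zprb iloy eejgp
Hunk 2: at line 4 remove [dzweq,svnb] add [rptpy,vwr,memjh] -> 14 lines: vjuvj yqa iumfx yfe miqk rptpy vwr memjh zaht egg jpjpv zprb iloy eejgp
Hunk 3: at line 10 remove [jpjpv,zprb,iloy] add [lgjx] -> 12 lines: vjuvj yqa iumfx yfe miqk rptpy vwr memjh zaht egg lgjx eejgp
Hunk 4: at line 6 remove [vwr,memjh,zaht] add [midp,elm] -> 11 lines: vjuvj yqa iumfx yfe miqk rptpy midp elm egg lgjx eejgp
Final line count: 11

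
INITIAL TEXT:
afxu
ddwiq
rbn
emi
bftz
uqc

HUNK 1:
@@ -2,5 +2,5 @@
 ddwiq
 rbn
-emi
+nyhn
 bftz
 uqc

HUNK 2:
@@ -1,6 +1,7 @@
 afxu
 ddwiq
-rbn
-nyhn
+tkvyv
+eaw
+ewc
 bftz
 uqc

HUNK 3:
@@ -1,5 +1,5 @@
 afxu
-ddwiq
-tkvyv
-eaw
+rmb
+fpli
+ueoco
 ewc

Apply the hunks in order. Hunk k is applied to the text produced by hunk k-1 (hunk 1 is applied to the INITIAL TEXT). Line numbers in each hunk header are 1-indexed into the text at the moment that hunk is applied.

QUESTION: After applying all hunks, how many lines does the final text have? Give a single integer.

Hunk 1: at line 2 remove [emi] add [nyhn] -> 6 lines: afxu ddwiq rbn nyhn bftz uqc
Hunk 2: at line 1 remove [rbn,nyhn] add [tkvyv,eaw,ewc] -> 7 lines: afxu ddwiq tkvyv eaw ewc bftz uqc
Hunk 3: at line 1 remove [ddwiq,tkvyv,eaw] add [rmb,fpli,ueoco] -> 7 lines: afxu rmb fpli ueoco ewc bftz uqc
Final line count: 7

Answer: 7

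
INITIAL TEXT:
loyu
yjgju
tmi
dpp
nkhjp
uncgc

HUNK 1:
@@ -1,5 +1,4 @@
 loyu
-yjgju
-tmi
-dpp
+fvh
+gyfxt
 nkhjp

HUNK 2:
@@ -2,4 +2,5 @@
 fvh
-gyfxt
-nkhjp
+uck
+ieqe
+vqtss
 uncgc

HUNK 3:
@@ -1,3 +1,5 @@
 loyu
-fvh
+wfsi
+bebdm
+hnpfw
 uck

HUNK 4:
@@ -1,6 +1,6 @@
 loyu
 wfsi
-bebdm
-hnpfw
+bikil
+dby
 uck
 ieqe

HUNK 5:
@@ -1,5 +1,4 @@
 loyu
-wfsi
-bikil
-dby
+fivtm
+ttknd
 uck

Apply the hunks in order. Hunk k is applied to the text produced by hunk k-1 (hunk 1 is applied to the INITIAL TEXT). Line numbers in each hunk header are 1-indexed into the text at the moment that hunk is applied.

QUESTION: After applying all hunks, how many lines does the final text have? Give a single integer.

Hunk 1: at line 1 remove [yjgju,tmi,dpp] add [fvh,gyfxt] -> 5 lines: loyu fvh gyfxt nkhjp uncgc
Hunk 2: at line 2 remove [gyfxt,nkhjp] add [uck,ieqe,vqtss] -> 6 lines: loyu fvh uck ieqe vqtss uncgc
Hunk 3: at line 1 remove [fvh] add [wfsi,bebdm,hnpfw] -> 8 lines: loyu wfsi bebdm hnpfw uck ieqe vqtss uncgc
Hunk 4: at line 1 remove [bebdm,hnpfw] add [bikil,dby] -> 8 lines: loyu wfsi bikil dby uck ieqe vqtss uncgc
Hunk 5: at line 1 remove [wfsi,bikil,dby] add [fivtm,ttknd] -> 7 lines: loyu fivtm ttknd uck ieqe vqtss uncgc
Final line count: 7

Answer: 7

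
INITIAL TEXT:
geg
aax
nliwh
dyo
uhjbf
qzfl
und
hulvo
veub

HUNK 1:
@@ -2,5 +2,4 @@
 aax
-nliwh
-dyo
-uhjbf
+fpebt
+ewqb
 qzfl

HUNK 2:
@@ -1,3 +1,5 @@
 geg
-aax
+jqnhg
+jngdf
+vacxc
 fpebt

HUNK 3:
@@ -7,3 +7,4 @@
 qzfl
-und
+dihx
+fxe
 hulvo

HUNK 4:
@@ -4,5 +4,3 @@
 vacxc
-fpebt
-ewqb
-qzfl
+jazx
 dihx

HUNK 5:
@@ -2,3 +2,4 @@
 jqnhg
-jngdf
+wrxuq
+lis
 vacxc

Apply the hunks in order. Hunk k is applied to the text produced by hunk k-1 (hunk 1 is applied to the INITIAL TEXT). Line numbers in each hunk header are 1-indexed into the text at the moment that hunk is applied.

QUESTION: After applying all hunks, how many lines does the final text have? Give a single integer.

Hunk 1: at line 2 remove [nliwh,dyo,uhjbf] add [fpebt,ewqb] -> 8 lines: geg aax fpebt ewqb qzfl und hulvo veub
Hunk 2: at line 1 remove [aax] add [jqnhg,jngdf,vacxc] -> 10 lines: geg jqnhg jngdf vacxc fpebt ewqb qzfl und hulvo veub
Hunk 3: at line 7 remove [und] add [dihx,fxe] -> 11 lines: geg jqnhg jngdf vacxc fpebt ewqb qzfl dihx fxe hulvo veub
Hunk 4: at line 4 remove [fpebt,ewqb,qzfl] add [jazx] -> 9 lines: geg jqnhg jngdf vacxc jazx dihx fxe hulvo veub
Hunk 5: at line 2 remove [jngdf] add [wrxuq,lis] -> 10 lines: geg jqnhg wrxuq lis vacxc jazx dihx fxe hulvo veub
Final line count: 10

Answer: 10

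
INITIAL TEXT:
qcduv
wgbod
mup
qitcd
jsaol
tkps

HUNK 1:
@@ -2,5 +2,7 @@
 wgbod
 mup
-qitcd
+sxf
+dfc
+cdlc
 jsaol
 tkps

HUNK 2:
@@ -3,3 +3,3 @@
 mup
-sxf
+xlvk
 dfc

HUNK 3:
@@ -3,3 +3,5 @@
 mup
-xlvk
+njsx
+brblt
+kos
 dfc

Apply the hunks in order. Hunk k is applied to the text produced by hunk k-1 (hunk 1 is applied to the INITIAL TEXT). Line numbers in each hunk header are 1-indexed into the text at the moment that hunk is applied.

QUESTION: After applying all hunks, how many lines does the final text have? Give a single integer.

Answer: 10

Derivation:
Hunk 1: at line 2 remove [qitcd] add [sxf,dfc,cdlc] -> 8 lines: qcduv wgbod mup sxf dfc cdlc jsaol tkps
Hunk 2: at line 3 remove [sxf] add [xlvk] -> 8 lines: qcduv wgbod mup xlvk dfc cdlc jsaol tkps
Hunk 3: at line 3 remove [xlvk] add [njsx,brblt,kos] -> 10 lines: qcduv wgbod mup njsx brblt kos dfc cdlc jsaol tkps
Final line count: 10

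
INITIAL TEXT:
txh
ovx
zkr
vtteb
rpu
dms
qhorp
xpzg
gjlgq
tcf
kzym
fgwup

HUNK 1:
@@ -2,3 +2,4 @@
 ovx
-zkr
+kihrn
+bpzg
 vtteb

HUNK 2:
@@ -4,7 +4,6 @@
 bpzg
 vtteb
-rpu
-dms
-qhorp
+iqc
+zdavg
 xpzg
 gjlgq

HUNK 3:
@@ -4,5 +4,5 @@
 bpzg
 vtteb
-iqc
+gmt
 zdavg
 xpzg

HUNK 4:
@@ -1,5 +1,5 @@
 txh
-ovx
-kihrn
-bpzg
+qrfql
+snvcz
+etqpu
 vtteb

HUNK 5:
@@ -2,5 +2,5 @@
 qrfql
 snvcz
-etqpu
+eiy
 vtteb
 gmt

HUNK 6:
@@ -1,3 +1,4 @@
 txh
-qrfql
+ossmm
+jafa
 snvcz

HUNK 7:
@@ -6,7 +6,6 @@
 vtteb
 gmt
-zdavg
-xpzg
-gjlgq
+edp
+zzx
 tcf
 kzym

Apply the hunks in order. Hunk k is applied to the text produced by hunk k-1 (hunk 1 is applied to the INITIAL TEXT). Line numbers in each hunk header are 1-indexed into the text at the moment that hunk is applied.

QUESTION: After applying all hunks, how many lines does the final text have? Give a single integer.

Hunk 1: at line 2 remove [zkr] add [kihrn,bpzg] -> 13 lines: txh ovx kihrn bpzg vtteb rpu dms qhorp xpzg gjlgq tcf kzym fgwup
Hunk 2: at line 4 remove [rpu,dms,qhorp] add [iqc,zdavg] -> 12 lines: txh ovx kihrn bpzg vtteb iqc zdavg xpzg gjlgq tcf kzym fgwup
Hunk 3: at line 4 remove [iqc] add [gmt] -> 12 lines: txh ovx kihrn bpzg vtteb gmt zdavg xpzg gjlgq tcf kzym fgwup
Hunk 4: at line 1 remove [ovx,kihrn,bpzg] add [qrfql,snvcz,etqpu] -> 12 lines: txh qrfql snvcz etqpu vtteb gmt zdavg xpzg gjlgq tcf kzym fgwup
Hunk 5: at line 2 remove [etqpu] add [eiy] -> 12 lines: txh qrfql snvcz eiy vtteb gmt zdavg xpzg gjlgq tcf kzym fgwup
Hunk 6: at line 1 remove [qrfql] add [ossmm,jafa] -> 13 lines: txh ossmm jafa snvcz eiy vtteb gmt zdavg xpzg gjlgq tcf kzym fgwup
Hunk 7: at line 6 remove [zdavg,xpzg,gjlgq] add [edp,zzx] -> 12 lines: txh ossmm jafa snvcz eiy vtteb gmt edp zzx tcf kzym fgwup
Final line count: 12

Answer: 12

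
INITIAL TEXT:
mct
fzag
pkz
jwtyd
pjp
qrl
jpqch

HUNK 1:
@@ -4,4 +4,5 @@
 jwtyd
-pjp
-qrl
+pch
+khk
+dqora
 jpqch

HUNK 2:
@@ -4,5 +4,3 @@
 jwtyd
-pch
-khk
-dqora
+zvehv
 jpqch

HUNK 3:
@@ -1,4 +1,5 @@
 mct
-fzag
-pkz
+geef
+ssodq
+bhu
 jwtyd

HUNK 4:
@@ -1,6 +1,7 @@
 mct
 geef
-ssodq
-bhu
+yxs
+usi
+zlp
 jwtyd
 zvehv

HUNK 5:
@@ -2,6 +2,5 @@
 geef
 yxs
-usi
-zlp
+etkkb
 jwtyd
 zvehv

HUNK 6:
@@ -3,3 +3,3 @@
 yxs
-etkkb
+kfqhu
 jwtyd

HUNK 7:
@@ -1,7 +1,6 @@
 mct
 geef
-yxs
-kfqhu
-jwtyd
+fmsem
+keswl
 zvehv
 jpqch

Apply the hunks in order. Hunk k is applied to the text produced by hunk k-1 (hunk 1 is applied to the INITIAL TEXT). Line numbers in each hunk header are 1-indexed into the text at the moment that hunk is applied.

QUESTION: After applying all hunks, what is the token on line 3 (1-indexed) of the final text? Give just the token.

Answer: fmsem

Derivation:
Hunk 1: at line 4 remove [pjp,qrl] add [pch,khk,dqora] -> 8 lines: mct fzag pkz jwtyd pch khk dqora jpqch
Hunk 2: at line 4 remove [pch,khk,dqora] add [zvehv] -> 6 lines: mct fzag pkz jwtyd zvehv jpqch
Hunk 3: at line 1 remove [fzag,pkz] add [geef,ssodq,bhu] -> 7 lines: mct geef ssodq bhu jwtyd zvehv jpqch
Hunk 4: at line 1 remove [ssodq,bhu] add [yxs,usi,zlp] -> 8 lines: mct geef yxs usi zlp jwtyd zvehv jpqch
Hunk 5: at line 2 remove [usi,zlp] add [etkkb] -> 7 lines: mct geef yxs etkkb jwtyd zvehv jpqch
Hunk 6: at line 3 remove [etkkb] add [kfqhu] -> 7 lines: mct geef yxs kfqhu jwtyd zvehv jpqch
Hunk 7: at line 1 remove [yxs,kfqhu,jwtyd] add [fmsem,keswl] -> 6 lines: mct geef fmsem keswl zvehv jpqch
Final line 3: fmsem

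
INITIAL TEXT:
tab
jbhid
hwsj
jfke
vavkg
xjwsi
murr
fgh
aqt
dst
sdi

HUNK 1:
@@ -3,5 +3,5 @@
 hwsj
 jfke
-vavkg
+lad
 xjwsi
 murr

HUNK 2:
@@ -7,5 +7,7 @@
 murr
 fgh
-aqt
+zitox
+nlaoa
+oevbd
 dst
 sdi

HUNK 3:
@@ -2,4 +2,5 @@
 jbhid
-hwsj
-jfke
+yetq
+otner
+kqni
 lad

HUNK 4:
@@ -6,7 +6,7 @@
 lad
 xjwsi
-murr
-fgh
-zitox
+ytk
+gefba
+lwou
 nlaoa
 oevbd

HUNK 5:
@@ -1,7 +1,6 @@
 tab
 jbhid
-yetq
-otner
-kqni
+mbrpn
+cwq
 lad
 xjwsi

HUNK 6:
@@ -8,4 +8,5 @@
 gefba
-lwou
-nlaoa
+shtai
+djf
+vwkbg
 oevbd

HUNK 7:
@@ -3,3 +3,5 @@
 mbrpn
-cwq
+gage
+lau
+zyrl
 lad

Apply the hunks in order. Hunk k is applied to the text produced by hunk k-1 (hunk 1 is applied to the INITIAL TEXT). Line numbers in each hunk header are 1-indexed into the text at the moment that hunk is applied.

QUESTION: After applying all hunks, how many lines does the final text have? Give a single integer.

Hunk 1: at line 3 remove [vavkg] add [lad] -> 11 lines: tab jbhid hwsj jfke lad xjwsi murr fgh aqt dst sdi
Hunk 2: at line 7 remove [aqt] add [zitox,nlaoa,oevbd] -> 13 lines: tab jbhid hwsj jfke lad xjwsi murr fgh zitox nlaoa oevbd dst sdi
Hunk 3: at line 2 remove [hwsj,jfke] add [yetq,otner,kqni] -> 14 lines: tab jbhid yetq otner kqni lad xjwsi murr fgh zitox nlaoa oevbd dst sdi
Hunk 4: at line 6 remove [murr,fgh,zitox] add [ytk,gefba,lwou] -> 14 lines: tab jbhid yetq otner kqni lad xjwsi ytk gefba lwou nlaoa oevbd dst sdi
Hunk 5: at line 1 remove [yetq,otner,kqni] add [mbrpn,cwq] -> 13 lines: tab jbhid mbrpn cwq lad xjwsi ytk gefba lwou nlaoa oevbd dst sdi
Hunk 6: at line 8 remove [lwou,nlaoa] add [shtai,djf,vwkbg] -> 14 lines: tab jbhid mbrpn cwq lad xjwsi ytk gefba shtai djf vwkbg oevbd dst sdi
Hunk 7: at line 3 remove [cwq] add [gage,lau,zyrl] -> 16 lines: tab jbhid mbrpn gage lau zyrl lad xjwsi ytk gefba shtai djf vwkbg oevbd dst sdi
Final line count: 16

Answer: 16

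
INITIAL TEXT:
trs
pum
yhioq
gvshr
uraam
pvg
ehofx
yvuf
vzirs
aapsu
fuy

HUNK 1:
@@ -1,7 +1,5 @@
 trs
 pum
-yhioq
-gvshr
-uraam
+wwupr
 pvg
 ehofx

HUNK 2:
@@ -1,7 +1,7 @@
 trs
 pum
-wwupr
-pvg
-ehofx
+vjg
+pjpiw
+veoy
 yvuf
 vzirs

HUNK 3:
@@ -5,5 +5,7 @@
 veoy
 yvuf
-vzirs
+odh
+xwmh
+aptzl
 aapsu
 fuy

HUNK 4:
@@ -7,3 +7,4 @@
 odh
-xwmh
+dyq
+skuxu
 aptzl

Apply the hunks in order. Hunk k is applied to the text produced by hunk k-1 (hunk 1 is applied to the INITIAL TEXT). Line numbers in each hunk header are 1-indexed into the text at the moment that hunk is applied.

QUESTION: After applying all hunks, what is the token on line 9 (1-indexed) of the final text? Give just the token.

Hunk 1: at line 1 remove [yhioq,gvshr,uraam] add [wwupr] -> 9 lines: trs pum wwupr pvg ehofx yvuf vzirs aapsu fuy
Hunk 2: at line 1 remove [wwupr,pvg,ehofx] add [vjg,pjpiw,veoy] -> 9 lines: trs pum vjg pjpiw veoy yvuf vzirs aapsu fuy
Hunk 3: at line 5 remove [vzirs] add [odh,xwmh,aptzl] -> 11 lines: trs pum vjg pjpiw veoy yvuf odh xwmh aptzl aapsu fuy
Hunk 4: at line 7 remove [xwmh] add [dyq,skuxu] -> 12 lines: trs pum vjg pjpiw veoy yvuf odh dyq skuxu aptzl aapsu fuy
Final line 9: skuxu

Answer: skuxu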